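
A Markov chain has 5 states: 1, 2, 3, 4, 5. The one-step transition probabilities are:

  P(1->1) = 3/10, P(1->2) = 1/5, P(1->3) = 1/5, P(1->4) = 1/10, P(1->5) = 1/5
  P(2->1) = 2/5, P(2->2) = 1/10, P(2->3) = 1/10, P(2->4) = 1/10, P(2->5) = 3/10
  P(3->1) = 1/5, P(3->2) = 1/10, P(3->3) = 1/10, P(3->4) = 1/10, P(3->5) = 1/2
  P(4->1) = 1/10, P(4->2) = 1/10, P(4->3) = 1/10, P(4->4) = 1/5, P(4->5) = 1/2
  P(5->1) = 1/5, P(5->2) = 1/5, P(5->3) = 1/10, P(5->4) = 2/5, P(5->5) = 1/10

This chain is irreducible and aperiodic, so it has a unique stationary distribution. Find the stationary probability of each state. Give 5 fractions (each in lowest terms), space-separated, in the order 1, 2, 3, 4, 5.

Answer: 653/2802 851/5604 691/5604 289/1401 400/1401

Derivation:
The stationary distribution satisfies pi = pi * P, i.e.:
  pi_1 = 3/10*pi_1 + 2/5*pi_2 + 1/5*pi_3 + 1/10*pi_4 + 1/5*pi_5
  pi_2 = 1/5*pi_1 + 1/10*pi_2 + 1/10*pi_3 + 1/10*pi_4 + 1/5*pi_5
  pi_3 = 1/5*pi_1 + 1/10*pi_2 + 1/10*pi_3 + 1/10*pi_4 + 1/10*pi_5
  pi_4 = 1/10*pi_1 + 1/10*pi_2 + 1/10*pi_3 + 1/5*pi_4 + 2/5*pi_5
  pi_5 = 1/5*pi_1 + 3/10*pi_2 + 1/2*pi_3 + 1/2*pi_4 + 1/10*pi_5
with normalization: pi_1 + pi_2 + pi_3 + pi_4 + pi_5 = 1.

Using the first 4 balance equations plus normalization, the linear system A*pi = b is:
  [-7/10, 2/5, 1/5, 1/10, 1/5] . pi = 0
  [1/5, -9/10, 1/10, 1/10, 1/5] . pi = 0
  [1/5, 1/10, -9/10, 1/10, 1/10] . pi = 0
  [1/10, 1/10, 1/10, -4/5, 2/5] . pi = 0
  [1, 1, 1, 1, 1] . pi = 1

Solving yields:
  pi_1 = 653/2802
  pi_2 = 851/5604
  pi_3 = 691/5604
  pi_4 = 289/1401
  pi_5 = 400/1401

Verification (pi * P):
  653/2802*3/10 + 851/5604*2/5 + 691/5604*1/5 + 289/1401*1/10 + 400/1401*1/5 = 653/2802 = pi_1  (ok)
  653/2802*1/5 + 851/5604*1/10 + 691/5604*1/10 + 289/1401*1/10 + 400/1401*1/5 = 851/5604 = pi_2  (ok)
  653/2802*1/5 + 851/5604*1/10 + 691/5604*1/10 + 289/1401*1/10 + 400/1401*1/10 = 691/5604 = pi_3  (ok)
  653/2802*1/10 + 851/5604*1/10 + 691/5604*1/10 + 289/1401*1/5 + 400/1401*2/5 = 289/1401 = pi_4  (ok)
  653/2802*1/5 + 851/5604*3/10 + 691/5604*1/2 + 289/1401*1/2 + 400/1401*1/10 = 400/1401 = pi_5  (ok)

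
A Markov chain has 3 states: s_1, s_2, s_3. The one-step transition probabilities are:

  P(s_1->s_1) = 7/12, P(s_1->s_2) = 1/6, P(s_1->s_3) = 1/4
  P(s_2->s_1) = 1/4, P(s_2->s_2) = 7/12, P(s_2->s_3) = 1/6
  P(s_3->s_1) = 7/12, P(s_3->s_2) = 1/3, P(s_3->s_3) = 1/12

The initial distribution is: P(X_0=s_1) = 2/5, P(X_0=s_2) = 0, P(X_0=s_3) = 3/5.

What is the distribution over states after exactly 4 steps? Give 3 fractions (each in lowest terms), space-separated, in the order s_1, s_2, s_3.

Propagating the distribution step by step (d_{t+1} = d_t * P):
d_0 = (s_1=2/5, s_2=0, s_3=3/5)
  d_1[s_1] = 2/5*7/12 + 0*1/4 + 3/5*7/12 = 7/12
  d_1[s_2] = 2/5*1/6 + 0*7/12 + 3/5*1/3 = 4/15
  d_1[s_3] = 2/5*1/4 + 0*1/6 + 3/5*1/12 = 3/20
d_1 = (s_1=7/12, s_2=4/15, s_3=3/20)
  d_2[s_1] = 7/12*7/12 + 4/15*1/4 + 3/20*7/12 = 89/180
  d_2[s_2] = 7/12*1/6 + 4/15*7/12 + 3/20*1/3 = 109/360
  d_2[s_3] = 7/12*1/4 + 4/15*1/6 + 3/20*1/12 = 73/360
d_2 = (s_1=89/180, s_2=109/360, s_3=73/360)
  d_3[s_1] = 89/180*7/12 + 109/360*1/4 + 73/360*7/12 = 521/1080
  d_3[s_2] = 89/180*1/6 + 109/360*7/12 + 73/360*1/3 = 1411/4320
  d_3[s_3] = 89/180*1/4 + 109/360*1/6 + 73/360*1/12 = 55/288
d_3 = (s_1=521/1080, s_2=1411/4320, s_3=55/288)
  d_4[s_1] = 521/1080*7/12 + 1411/4320*1/4 + 55/288*7/12 = 6149/12960
  d_4[s_2] = 521/1080*1/6 + 1411/4320*7/12 + 55/288*1/3 = 3469/10368
  d_4[s_3] = 521/1080*1/4 + 1411/4320*1/6 + 55/288*1/12 = 9899/51840
d_4 = (s_1=6149/12960, s_2=3469/10368, s_3=9899/51840)

Answer: 6149/12960 3469/10368 9899/51840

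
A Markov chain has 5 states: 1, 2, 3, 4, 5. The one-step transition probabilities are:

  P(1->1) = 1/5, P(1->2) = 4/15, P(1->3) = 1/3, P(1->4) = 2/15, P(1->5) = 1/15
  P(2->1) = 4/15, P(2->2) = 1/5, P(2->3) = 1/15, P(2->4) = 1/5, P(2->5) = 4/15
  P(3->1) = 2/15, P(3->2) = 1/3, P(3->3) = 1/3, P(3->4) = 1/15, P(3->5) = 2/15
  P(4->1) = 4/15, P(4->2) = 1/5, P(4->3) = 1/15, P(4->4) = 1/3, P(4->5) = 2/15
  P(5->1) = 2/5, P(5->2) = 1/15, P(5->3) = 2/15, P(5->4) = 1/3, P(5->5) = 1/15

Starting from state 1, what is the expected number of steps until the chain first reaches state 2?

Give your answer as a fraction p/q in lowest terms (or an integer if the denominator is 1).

Answer: 3300/839

Derivation:
Let h_i = expected steps to first reach 2 from state i.
Boundary: h_2 = 0.
First-step equations for the other states:
  h_1 = 1 + 1/5*h_1 + 4/15*h_2 + 1/3*h_3 + 2/15*h_4 + 1/15*h_5
  h_3 = 1 + 2/15*h_1 + 1/3*h_2 + 1/3*h_3 + 1/15*h_4 + 2/15*h_5
  h_4 = 1 + 4/15*h_1 + 1/5*h_2 + 1/15*h_3 + 1/3*h_4 + 2/15*h_5
  h_5 = 1 + 2/5*h_1 + 1/15*h_2 + 2/15*h_3 + 1/3*h_4 + 1/15*h_5

Substituting h_2 = 0 and rearranging gives the linear system (I - Q) h = 1:
  [4/5, -1/3, -2/15, -1/15] . (h_1, h_3, h_4, h_5) = 1
  [-2/15, 2/3, -1/15, -2/15] . (h_1, h_3, h_4, h_5) = 1
  [-4/15, -1/15, 2/3, -2/15] . (h_1, h_3, h_4, h_5) = 1
  [-2/5, -2/15, -1/3, 14/15] . (h_1, h_3, h_4, h_5) = 1

Solving yields:
  h_1 = 3300/839
  h_3 = 3105/839
  h_4 = 3705/839
  h_5 = 4080/839

Starting state is 1, so the expected hitting time is h_1 = 3300/839.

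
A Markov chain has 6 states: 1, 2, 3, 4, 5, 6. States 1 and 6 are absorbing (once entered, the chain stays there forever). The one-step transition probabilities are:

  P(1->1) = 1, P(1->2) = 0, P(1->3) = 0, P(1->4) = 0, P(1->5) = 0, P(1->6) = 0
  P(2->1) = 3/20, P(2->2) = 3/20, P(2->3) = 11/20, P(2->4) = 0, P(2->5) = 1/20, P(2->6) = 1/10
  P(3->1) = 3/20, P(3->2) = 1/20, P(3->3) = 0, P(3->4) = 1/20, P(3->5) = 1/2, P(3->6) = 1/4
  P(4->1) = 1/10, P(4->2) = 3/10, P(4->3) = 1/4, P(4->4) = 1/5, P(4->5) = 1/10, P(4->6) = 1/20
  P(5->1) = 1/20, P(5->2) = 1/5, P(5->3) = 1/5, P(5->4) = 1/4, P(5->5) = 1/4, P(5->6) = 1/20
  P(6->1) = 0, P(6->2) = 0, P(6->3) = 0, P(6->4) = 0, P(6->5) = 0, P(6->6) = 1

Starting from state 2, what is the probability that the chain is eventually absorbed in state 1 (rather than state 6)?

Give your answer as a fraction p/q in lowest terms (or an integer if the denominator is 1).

Let a_i = P(absorbed in 1 | start in state i).
Boundary conditions: a_1 = 1, a_6 = 0.
For each transient state i, a_i = sum_j P(i->j) * a_j:
  a_2 = 3/20*a_1 + 3/20*a_2 + 11/20*a_3 + 0*a_4 + 1/20*a_5 + 1/10*a_6
  a_3 = 3/20*a_1 + 1/20*a_2 + 0*a_3 + 1/20*a_4 + 1/2*a_5 + 1/4*a_6
  a_4 = 1/10*a_1 + 3/10*a_2 + 1/4*a_3 + 1/5*a_4 + 1/10*a_5 + 1/20*a_6
  a_5 = 1/20*a_1 + 1/5*a_2 + 1/5*a_3 + 1/4*a_4 + 1/4*a_5 + 1/20*a_6

Substituting a_1 = 1 and a_6 = 0, rearrange to (I - Q) a = r where r[i] = P(i -> 1):
  [17/20, -11/20, 0, -1/20] . (a_2, a_3, a_4, a_5) = 3/20
  [-1/20, 1, -1/20, -1/2] . (a_2, a_3, a_4, a_5) = 3/20
  [-3/10, -1/4, 4/5, -1/10] . (a_2, a_3, a_4, a_5) = 1/10
  [-1/5, -1/5, -1/4, 3/4] . (a_2, a_3, a_4, a_5) = 1/20

Solving yields:
  a_2 = 227/462
  a_3 = 920/2079
  a_4 = 2113/4158
  a_5 = 2017/4158

Starting state is 2, so the absorption probability is a_2 = 227/462.

Answer: 227/462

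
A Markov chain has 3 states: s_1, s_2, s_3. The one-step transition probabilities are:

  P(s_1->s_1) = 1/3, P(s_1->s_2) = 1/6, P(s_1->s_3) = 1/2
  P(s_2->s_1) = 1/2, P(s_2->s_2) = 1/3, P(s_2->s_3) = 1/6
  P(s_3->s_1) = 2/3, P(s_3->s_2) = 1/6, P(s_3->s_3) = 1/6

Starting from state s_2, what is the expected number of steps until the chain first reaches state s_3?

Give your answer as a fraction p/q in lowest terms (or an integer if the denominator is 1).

Answer: 42/13

Derivation:
Let h_i = expected steps to first reach s_3 from state i.
Boundary: h_s_3 = 0.
First-step equations for the other states:
  h_s_1 = 1 + 1/3*h_s_1 + 1/6*h_s_2 + 1/2*h_s_3
  h_s_2 = 1 + 1/2*h_s_1 + 1/3*h_s_2 + 1/6*h_s_3

Substituting h_s_3 = 0 and rearranging gives the linear system (I - Q) h = 1:
  [2/3, -1/6] . (h_s_1, h_s_2) = 1
  [-1/2, 2/3] . (h_s_1, h_s_2) = 1

Solving yields:
  h_s_1 = 30/13
  h_s_2 = 42/13

Starting state is s_2, so the expected hitting time is h_s_2 = 42/13.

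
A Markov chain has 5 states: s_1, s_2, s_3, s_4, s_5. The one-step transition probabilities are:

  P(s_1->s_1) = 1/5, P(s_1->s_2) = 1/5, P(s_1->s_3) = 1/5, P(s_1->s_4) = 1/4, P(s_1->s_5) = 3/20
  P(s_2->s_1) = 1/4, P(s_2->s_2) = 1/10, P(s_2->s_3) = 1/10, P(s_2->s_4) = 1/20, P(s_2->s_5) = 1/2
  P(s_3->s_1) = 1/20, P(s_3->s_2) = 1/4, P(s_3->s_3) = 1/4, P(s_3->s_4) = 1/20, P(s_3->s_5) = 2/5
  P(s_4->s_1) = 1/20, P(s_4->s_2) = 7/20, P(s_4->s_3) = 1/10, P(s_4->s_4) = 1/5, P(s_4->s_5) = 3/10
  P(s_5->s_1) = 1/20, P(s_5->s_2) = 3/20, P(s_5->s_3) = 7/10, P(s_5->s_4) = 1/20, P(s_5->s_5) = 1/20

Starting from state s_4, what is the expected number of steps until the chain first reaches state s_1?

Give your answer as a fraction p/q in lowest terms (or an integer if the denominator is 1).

Answer: 207860/18949

Derivation:
Let h_i = expected steps to first reach s_1 from state i.
Boundary: h_s_1 = 0.
First-step equations for the other states:
  h_s_2 = 1 + 1/4*h_s_1 + 1/10*h_s_2 + 1/10*h_s_3 + 1/20*h_s_4 + 1/2*h_s_5
  h_s_3 = 1 + 1/20*h_s_1 + 1/4*h_s_2 + 1/4*h_s_3 + 1/20*h_s_4 + 2/5*h_s_5
  h_s_4 = 1 + 1/20*h_s_1 + 7/20*h_s_2 + 1/10*h_s_3 + 1/5*h_s_4 + 3/10*h_s_5
  h_s_5 = 1 + 1/20*h_s_1 + 3/20*h_s_2 + 7/10*h_s_3 + 1/20*h_s_4 + 1/20*h_s_5

Substituting h_s_1 = 0 and rearranging gives the linear system (I - Q) h = 1:
  [9/10, -1/10, -1/20, -1/2] . (h_s_2, h_s_3, h_s_4, h_s_5) = 1
  [-1/4, 3/4, -1/20, -2/5] . (h_s_2, h_s_3, h_s_4, h_s_5) = 1
  [-7/20, -1/10, 4/5, -3/10] . (h_s_2, h_s_3, h_s_4, h_s_5) = 1
  [-3/20, -7/10, -1/20, 19/20] . (h_s_2, h_s_3, h_s_4, h_s_5) = 1

Solving yields:
  h_s_2 = 175780/18949
  h_s_3 = 212500/18949
  h_s_4 = 207860/18949
  h_s_5 = 215220/18949

Starting state is s_4, so the expected hitting time is h_s_4 = 207860/18949.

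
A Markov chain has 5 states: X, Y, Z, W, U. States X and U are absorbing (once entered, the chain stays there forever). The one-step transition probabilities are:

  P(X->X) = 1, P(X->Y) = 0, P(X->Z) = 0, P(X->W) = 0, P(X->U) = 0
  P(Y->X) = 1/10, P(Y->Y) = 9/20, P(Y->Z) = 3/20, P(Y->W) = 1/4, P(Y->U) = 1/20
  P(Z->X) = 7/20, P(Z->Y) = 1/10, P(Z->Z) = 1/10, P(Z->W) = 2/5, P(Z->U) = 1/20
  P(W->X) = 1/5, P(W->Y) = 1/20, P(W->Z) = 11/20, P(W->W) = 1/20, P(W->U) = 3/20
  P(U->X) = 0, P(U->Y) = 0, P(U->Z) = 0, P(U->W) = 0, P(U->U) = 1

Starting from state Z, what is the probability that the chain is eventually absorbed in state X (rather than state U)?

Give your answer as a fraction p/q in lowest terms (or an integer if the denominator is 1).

Let a_i = P(absorbed in X | start in state i).
Boundary conditions: a_X = 1, a_U = 0.
For each transient state i, a_i = sum_j P(i->j) * a_j:
  a_Y = 1/10*a_X + 9/20*a_Y + 3/20*a_Z + 1/4*a_W + 1/20*a_U
  a_Z = 7/20*a_X + 1/10*a_Y + 1/10*a_Z + 2/5*a_W + 1/20*a_U
  a_W = 1/5*a_X + 1/20*a_Y + 11/20*a_Z + 1/20*a_W + 3/20*a_U

Substituting a_X = 1 and a_U = 0, rearrange to (I - Q) a = r where r[i] = P(i -> X):
  [11/20, -3/20, -1/4] . (a_Y, a_Z, a_W) = 1/10
  [-1/10, 9/10, -2/5] . (a_Y, a_Z, a_W) = 7/20
  [-1/20, -11/20, 19/20] . (a_Y, a_Z, a_W) = 1/5

Solving yields:
  a_Y = 437/614
  a_Z = 239/307
  a_W = 429/614

Starting state is Z, so the absorption probability is a_Z = 239/307.

Answer: 239/307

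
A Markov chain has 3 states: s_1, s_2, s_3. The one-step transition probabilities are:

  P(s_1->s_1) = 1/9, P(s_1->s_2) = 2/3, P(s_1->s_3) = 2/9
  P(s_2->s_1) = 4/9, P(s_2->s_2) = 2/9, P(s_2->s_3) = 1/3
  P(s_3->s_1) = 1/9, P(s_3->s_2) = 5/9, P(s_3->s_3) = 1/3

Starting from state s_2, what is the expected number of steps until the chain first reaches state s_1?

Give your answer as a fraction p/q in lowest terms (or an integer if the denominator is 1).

Answer: 3

Derivation:
Let h_i = expected steps to first reach s_1 from state i.
Boundary: h_s_1 = 0.
First-step equations for the other states:
  h_s_2 = 1 + 4/9*h_s_1 + 2/9*h_s_2 + 1/3*h_s_3
  h_s_3 = 1 + 1/9*h_s_1 + 5/9*h_s_2 + 1/3*h_s_3

Substituting h_s_1 = 0 and rearranging gives the linear system (I - Q) h = 1:
  [7/9, -1/3] . (h_s_2, h_s_3) = 1
  [-5/9, 2/3] . (h_s_2, h_s_3) = 1

Solving yields:
  h_s_2 = 3
  h_s_3 = 4

Starting state is s_2, so the expected hitting time is h_s_2 = 3.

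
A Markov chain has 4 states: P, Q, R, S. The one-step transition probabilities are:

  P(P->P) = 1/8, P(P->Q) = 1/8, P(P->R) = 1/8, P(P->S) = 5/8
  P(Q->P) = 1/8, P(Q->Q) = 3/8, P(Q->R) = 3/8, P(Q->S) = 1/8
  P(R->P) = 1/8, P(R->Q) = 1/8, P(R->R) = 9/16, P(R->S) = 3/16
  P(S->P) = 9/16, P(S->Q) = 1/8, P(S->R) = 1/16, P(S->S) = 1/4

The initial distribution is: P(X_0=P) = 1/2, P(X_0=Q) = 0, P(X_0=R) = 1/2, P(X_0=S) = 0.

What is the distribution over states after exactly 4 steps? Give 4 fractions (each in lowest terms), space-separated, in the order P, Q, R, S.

Propagating the distribution step by step (d_{t+1} = d_t * P):
d_0 = (P=1/2, Q=0, R=1/2, S=0)
  d_1[P] = 1/2*1/8 + 0*1/8 + 1/2*1/8 + 0*9/16 = 1/8
  d_1[Q] = 1/2*1/8 + 0*3/8 + 1/2*1/8 + 0*1/8 = 1/8
  d_1[R] = 1/2*1/8 + 0*3/8 + 1/2*9/16 + 0*1/16 = 11/32
  d_1[S] = 1/2*5/8 + 0*1/8 + 1/2*3/16 + 0*1/4 = 13/32
d_1 = (P=1/8, Q=1/8, R=11/32, S=13/32)
  d_2[P] = 1/8*1/8 + 1/8*1/8 + 11/32*1/8 + 13/32*9/16 = 155/512
  d_2[Q] = 1/8*1/8 + 1/8*3/8 + 11/32*1/8 + 13/32*1/8 = 5/32
  d_2[R] = 1/8*1/8 + 1/8*3/8 + 11/32*9/16 + 13/32*1/16 = 9/32
  d_2[S] = 1/8*5/8 + 1/8*1/8 + 11/32*3/16 + 13/32*1/4 = 133/512
d_2 = (P=155/512, Q=5/32, R=9/32, S=133/512)
  d_3[P] = 155/512*1/8 + 5/32*1/8 + 9/32*1/8 + 133/512*9/16 = 1955/8192
  d_3[Q] = 155/512*1/8 + 5/32*3/8 + 9/32*1/8 + 133/512*1/8 = 21/128
  d_3[R] = 155/512*1/8 + 5/32*3/8 + 9/32*9/16 + 133/512*1/16 = 2219/8192
  d_3[S] = 155/512*5/8 + 5/32*1/8 + 9/32*3/16 + 133/512*1/4 = 1337/4096
d_3 = (P=1955/8192, Q=21/128, R=2219/8192, S=1337/4096)
  d_4[P] = 1955/8192*1/8 + 21/128*1/8 + 2219/8192*1/8 + 1337/4096*9/16 = 17551/65536
  d_4[Q] = 1955/8192*1/8 + 21/128*3/8 + 2219/8192*1/8 + 1337/4096*1/8 = 85/512
  d_4[R] = 1955/8192*1/8 + 21/128*3/8 + 2219/8192*9/16 + 1337/4096*1/16 = 34619/131072
  d_4[S] = 1955/8192*5/8 + 21/128*1/8 + 2219/8192*3/16 + 1337/4096*1/4 = 39591/131072
d_4 = (P=17551/65536, Q=85/512, R=34619/131072, S=39591/131072)

Answer: 17551/65536 85/512 34619/131072 39591/131072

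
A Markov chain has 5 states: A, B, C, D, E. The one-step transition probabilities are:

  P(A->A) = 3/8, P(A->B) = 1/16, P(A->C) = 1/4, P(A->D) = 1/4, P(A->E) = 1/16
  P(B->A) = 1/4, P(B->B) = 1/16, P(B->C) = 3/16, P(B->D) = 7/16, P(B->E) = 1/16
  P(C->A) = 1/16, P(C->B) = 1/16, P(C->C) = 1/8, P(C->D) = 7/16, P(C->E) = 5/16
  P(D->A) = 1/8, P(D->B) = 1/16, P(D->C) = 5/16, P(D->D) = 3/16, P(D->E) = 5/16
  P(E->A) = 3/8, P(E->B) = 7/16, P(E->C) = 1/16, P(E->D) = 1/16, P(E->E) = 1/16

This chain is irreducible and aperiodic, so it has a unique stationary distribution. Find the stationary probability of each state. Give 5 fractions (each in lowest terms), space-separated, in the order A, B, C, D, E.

Answer: 347/1503 259/2004 601/3006 175/668 535/3006

Derivation:
The stationary distribution satisfies pi = pi * P, i.e.:
  pi_A = 3/8*pi_A + 1/4*pi_B + 1/16*pi_C + 1/8*pi_D + 3/8*pi_E
  pi_B = 1/16*pi_A + 1/16*pi_B + 1/16*pi_C + 1/16*pi_D + 7/16*pi_E
  pi_C = 1/4*pi_A + 3/16*pi_B + 1/8*pi_C + 5/16*pi_D + 1/16*pi_E
  pi_D = 1/4*pi_A + 7/16*pi_B + 7/16*pi_C + 3/16*pi_D + 1/16*pi_E
  pi_E = 1/16*pi_A + 1/16*pi_B + 5/16*pi_C + 5/16*pi_D + 1/16*pi_E
with normalization: pi_A + pi_B + pi_C + pi_D + pi_E = 1.

Using the first 4 balance equations plus normalization, the linear system A*pi = b is:
  [-5/8, 1/4, 1/16, 1/8, 3/8] . pi = 0
  [1/16, -15/16, 1/16, 1/16, 7/16] . pi = 0
  [1/4, 3/16, -7/8, 5/16, 1/16] . pi = 0
  [1/4, 7/16, 7/16, -13/16, 1/16] . pi = 0
  [1, 1, 1, 1, 1] . pi = 1

Solving yields:
  pi_A = 347/1503
  pi_B = 259/2004
  pi_C = 601/3006
  pi_D = 175/668
  pi_E = 535/3006

Verification (pi * P):
  347/1503*3/8 + 259/2004*1/4 + 601/3006*1/16 + 175/668*1/8 + 535/3006*3/8 = 347/1503 = pi_A  (ok)
  347/1503*1/16 + 259/2004*1/16 + 601/3006*1/16 + 175/668*1/16 + 535/3006*7/16 = 259/2004 = pi_B  (ok)
  347/1503*1/4 + 259/2004*3/16 + 601/3006*1/8 + 175/668*5/16 + 535/3006*1/16 = 601/3006 = pi_C  (ok)
  347/1503*1/4 + 259/2004*7/16 + 601/3006*7/16 + 175/668*3/16 + 535/3006*1/16 = 175/668 = pi_D  (ok)
  347/1503*1/16 + 259/2004*1/16 + 601/3006*5/16 + 175/668*5/16 + 535/3006*1/16 = 535/3006 = pi_E  (ok)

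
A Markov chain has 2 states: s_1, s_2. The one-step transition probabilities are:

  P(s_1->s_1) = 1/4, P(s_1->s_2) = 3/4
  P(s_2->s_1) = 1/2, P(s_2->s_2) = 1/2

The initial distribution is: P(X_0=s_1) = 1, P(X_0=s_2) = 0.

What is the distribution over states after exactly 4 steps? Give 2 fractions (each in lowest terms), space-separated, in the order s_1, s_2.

Propagating the distribution step by step (d_{t+1} = d_t * P):
d_0 = (s_1=1, s_2=0)
  d_1[s_1] = 1*1/4 + 0*1/2 = 1/4
  d_1[s_2] = 1*3/4 + 0*1/2 = 3/4
d_1 = (s_1=1/4, s_2=3/4)
  d_2[s_1] = 1/4*1/4 + 3/4*1/2 = 7/16
  d_2[s_2] = 1/4*3/4 + 3/4*1/2 = 9/16
d_2 = (s_1=7/16, s_2=9/16)
  d_3[s_1] = 7/16*1/4 + 9/16*1/2 = 25/64
  d_3[s_2] = 7/16*3/4 + 9/16*1/2 = 39/64
d_3 = (s_1=25/64, s_2=39/64)
  d_4[s_1] = 25/64*1/4 + 39/64*1/2 = 103/256
  d_4[s_2] = 25/64*3/4 + 39/64*1/2 = 153/256
d_4 = (s_1=103/256, s_2=153/256)

Answer: 103/256 153/256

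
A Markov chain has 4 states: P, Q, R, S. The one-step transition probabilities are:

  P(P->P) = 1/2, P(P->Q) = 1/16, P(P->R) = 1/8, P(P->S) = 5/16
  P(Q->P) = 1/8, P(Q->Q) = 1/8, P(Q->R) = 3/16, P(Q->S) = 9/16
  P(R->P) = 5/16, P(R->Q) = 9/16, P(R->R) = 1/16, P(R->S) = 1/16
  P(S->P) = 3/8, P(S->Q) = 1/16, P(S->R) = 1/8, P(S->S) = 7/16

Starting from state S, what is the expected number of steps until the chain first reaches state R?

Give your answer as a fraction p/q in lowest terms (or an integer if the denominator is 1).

Answer: 240/31

Derivation:
Let h_i = expected steps to first reach R from state i.
Boundary: h_R = 0.
First-step equations for the other states:
  h_P = 1 + 1/2*h_P + 1/16*h_Q + 1/8*h_R + 5/16*h_S
  h_Q = 1 + 1/8*h_P + 1/8*h_Q + 3/16*h_R + 9/16*h_S
  h_S = 1 + 3/8*h_P + 1/16*h_Q + 1/8*h_R + 7/16*h_S

Substituting h_R = 0 and rearranging gives the linear system (I - Q) h = 1:
  [1/2, -1/16, -5/16] . (h_P, h_Q, h_S) = 1
  [-1/8, 7/8, -9/16] . (h_P, h_Q, h_S) = 1
  [-3/8, -1/16, 9/16] . (h_P, h_Q, h_S) = 1

Solving yields:
  h_P = 240/31
  h_Q = 224/31
  h_S = 240/31

Starting state is S, so the expected hitting time is h_S = 240/31.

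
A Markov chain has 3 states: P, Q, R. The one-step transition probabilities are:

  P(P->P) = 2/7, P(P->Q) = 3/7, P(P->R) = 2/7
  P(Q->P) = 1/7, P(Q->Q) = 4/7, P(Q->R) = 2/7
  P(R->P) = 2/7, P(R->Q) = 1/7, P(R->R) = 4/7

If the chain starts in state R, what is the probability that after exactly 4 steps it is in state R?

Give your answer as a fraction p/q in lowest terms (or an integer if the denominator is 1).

Answer: 970/2401

Derivation:
Computing P^4 by repeated multiplication:
P^1 =
  P: [2/7, 3/7, 2/7]
  Q: [1/7, 4/7, 2/7]
  R: [2/7, 1/7, 4/7]
P^2 =
  P: [11/49, 20/49, 18/49]
  Q: [10/49, 3/7, 18/49]
  R: [13/49, 2/7, 22/49]
P^3 =
  P: [78/343, 131/343, 134/343]
  Q: [11/49, 132/343, 134/343]
  R: [12/49, 117/343, 142/343]
P^4 =
  P: [555/2401, 892/2401, 954/2401]
  Q: [554/2401, 893/2401, 954/2401]
  R: [569/2401, 862/2401, 970/2401]

(P^4)[R -> R] = 970/2401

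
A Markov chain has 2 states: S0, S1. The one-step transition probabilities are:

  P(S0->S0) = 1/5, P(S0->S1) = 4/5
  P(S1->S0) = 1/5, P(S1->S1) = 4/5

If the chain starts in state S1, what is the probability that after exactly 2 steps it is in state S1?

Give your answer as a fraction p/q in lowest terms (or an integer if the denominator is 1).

Computing P^2 by repeated multiplication:
P^1 =
  S0: [1/5, 4/5]
  S1: [1/5, 4/5]
P^2 =
  S0: [1/5, 4/5]
  S1: [1/5, 4/5]

(P^2)[S1 -> S1] = 4/5

Answer: 4/5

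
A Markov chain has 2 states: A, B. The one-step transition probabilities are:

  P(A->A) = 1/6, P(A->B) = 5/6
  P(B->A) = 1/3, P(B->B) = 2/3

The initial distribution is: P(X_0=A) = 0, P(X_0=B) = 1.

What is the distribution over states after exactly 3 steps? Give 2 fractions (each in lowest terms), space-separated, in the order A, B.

Propagating the distribution step by step (d_{t+1} = d_t * P):
d_0 = (A=0, B=1)
  d_1[A] = 0*1/6 + 1*1/3 = 1/3
  d_1[B] = 0*5/6 + 1*2/3 = 2/3
d_1 = (A=1/3, B=2/3)
  d_2[A] = 1/3*1/6 + 2/3*1/3 = 5/18
  d_2[B] = 1/3*5/6 + 2/3*2/3 = 13/18
d_2 = (A=5/18, B=13/18)
  d_3[A] = 5/18*1/6 + 13/18*1/3 = 31/108
  d_3[B] = 5/18*5/6 + 13/18*2/3 = 77/108
d_3 = (A=31/108, B=77/108)

Answer: 31/108 77/108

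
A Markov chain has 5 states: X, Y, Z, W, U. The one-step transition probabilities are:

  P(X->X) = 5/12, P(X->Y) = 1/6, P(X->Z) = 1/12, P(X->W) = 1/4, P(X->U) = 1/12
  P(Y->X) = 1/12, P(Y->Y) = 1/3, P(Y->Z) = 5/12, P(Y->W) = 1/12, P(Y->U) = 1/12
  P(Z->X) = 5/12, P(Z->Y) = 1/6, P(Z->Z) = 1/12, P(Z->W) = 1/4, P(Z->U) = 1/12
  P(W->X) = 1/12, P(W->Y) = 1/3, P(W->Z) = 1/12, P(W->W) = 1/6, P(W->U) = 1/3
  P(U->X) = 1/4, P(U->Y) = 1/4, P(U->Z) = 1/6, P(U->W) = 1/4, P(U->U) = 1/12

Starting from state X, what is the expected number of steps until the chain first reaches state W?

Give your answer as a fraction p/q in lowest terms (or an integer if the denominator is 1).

Answer: 144/31

Derivation:
Let h_i = expected steps to first reach W from state i.
Boundary: h_W = 0.
First-step equations for the other states:
  h_X = 1 + 5/12*h_X + 1/6*h_Y + 1/12*h_Z + 1/4*h_W + 1/12*h_U
  h_Y = 1 + 1/12*h_X + 1/3*h_Y + 5/12*h_Z + 1/12*h_W + 1/12*h_U
  h_Z = 1 + 5/12*h_X + 1/6*h_Y + 1/12*h_Z + 1/4*h_W + 1/12*h_U
  h_U = 1 + 1/4*h_X + 1/4*h_Y + 1/6*h_Z + 1/4*h_W + 1/12*h_U

Substituting h_W = 0 and rearranging gives the linear system (I - Q) h = 1:
  [7/12, -1/6, -1/12, -1/12] . (h_X, h_Y, h_Z, h_U) = 1
  [-1/12, 2/3, -5/12, -1/12] . (h_X, h_Y, h_Z, h_U) = 1
  [-5/12, -1/6, 11/12, -1/12] . (h_X, h_Y, h_Z, h_U) = 1
  [-1/4, -1/4, -1/6, 11/12] . (h_X, h_Y, h_Z, h_U) = 1

Solving yields:
  h_X = 144/31
  h_Y = 864/155
  h_Z = 144/31
  h_U = 732/155

Starting state is X, so the expected hitting time is h_X = 144/31.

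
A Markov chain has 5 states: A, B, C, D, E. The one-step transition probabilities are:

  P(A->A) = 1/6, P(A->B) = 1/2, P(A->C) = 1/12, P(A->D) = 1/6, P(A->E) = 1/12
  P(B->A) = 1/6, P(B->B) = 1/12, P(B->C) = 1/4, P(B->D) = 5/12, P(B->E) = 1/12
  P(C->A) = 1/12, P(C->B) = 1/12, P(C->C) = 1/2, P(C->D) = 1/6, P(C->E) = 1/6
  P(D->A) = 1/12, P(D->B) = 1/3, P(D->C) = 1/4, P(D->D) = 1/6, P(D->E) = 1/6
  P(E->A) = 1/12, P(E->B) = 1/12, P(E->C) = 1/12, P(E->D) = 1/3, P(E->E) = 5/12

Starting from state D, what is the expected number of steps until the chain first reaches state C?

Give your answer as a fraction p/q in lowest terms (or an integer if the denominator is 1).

Let h_i = expected steps to first reach C from state i.
Boundary: h_C = 0.
First-step equations for the other states:
  h_A = 1 + 1/6*h_A + 1/2*h_B + 1/12*h_C + 1/6*h_D + 1/12*h_E
  h_B = 1 + 1/6*h_A + 1/12*h_B + 1/4*h_C + 5/12*h_D + 1/12*h_E
  h_D = 1 + 1/12*h_A + 1/3*h_B + 1/4*h_C + 1/6*h_D + 1/6*h_E
  h_E = 1 + 1/12*h_A + 1/12*h_B + 1/12*h_C + 1/3*h_D + 5/12*h_E

Substituting h_C = 0 and rearranging gives the linear system (I - Q) h = 1:
  [5/6, -1/2, -1/6, -1/12] . (h_A, h_B, h_D, h_E) = 1
  [-1/6, 11/12, -5/12, -1/12] . (h_A, h_B, h_D, h_E) = 1
  [-1/12, -1/3, 5/6, -1/6] . (h_A, h_B, h_D, h_E) = 1
  [-1/12, -1/12, -1/3, 7/12] . (h_A, h_B, h_D, h_E) = 1

Solving yields:
  h_A = 6644/1149
  h_B = 1900/383
  h_D = 1908/383
  h_E = 7004/1149

Starting state is D, so the expected hitting time is h_D = 1908/383.

Answer: 1908/383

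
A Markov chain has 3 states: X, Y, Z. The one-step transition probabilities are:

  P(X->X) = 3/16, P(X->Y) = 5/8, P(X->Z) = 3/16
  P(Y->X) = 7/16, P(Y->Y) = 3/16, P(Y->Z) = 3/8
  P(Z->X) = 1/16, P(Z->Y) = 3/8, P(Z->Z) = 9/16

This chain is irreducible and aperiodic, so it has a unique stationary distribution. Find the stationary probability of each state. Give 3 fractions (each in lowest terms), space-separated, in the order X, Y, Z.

Answer: 5/22 4/11 9/22

Derivation:
The stationary distribution satisfies pi = pi * P, i.e.:
  pi_X = 3/16*pi_X + 7/16*pi_Y + 1/16*pi_Z
  pi_Y = 5/8*pi_X + 3/16*pi_Y + 3/8*pi_Z
  pi_Z = 3/16*pi_X + 3/8*pi_Y + 9/16*pi_Z
with normalization: pi_X + pi_Y + pi_Z = 1.

Using the first 2 balance equations plus normalization, the linear system A*pi = b is:
  [-13/16, 7/16, 1/16] . pi = 0
  [5/8, -13/16, 3/8] . pi = 0
  [1, 1, 1] . pi = 1

Solving yields:
  pi_X = 5/22
  pi_Y = 4/11
  pi_Z = 9/22

Verification (pi * P):
  5/22*3/16 + 4/11*7/16 + 9/22*1/16 = 5/22 = pi_X  (ok)
  5/22*5/8 + 4/11*3/16 + 9/22*3/8 = 4/11 = pi_Y  (ok)
  5/22*3/16 + 4/11*3/8 + 9/22*9/16 = 9/22 = pi_Z  (ok)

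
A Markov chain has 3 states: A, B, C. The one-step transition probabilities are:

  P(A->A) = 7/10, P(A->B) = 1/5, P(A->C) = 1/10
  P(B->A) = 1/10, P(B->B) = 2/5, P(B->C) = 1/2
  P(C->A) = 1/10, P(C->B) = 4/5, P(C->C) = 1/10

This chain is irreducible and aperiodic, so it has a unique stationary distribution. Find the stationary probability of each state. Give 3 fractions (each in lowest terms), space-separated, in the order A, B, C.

Answer: 1/4 13/28 2/7

Derivation:
The stationary distribution satisfies pi = pi * P, i.e.:
  pi_A = 7/10*pi_A + 1/10*pi_B + 1/10*pi_C
  pi_B = 1/5*pi_A + 2/5*pi_B + 4/5*pi_C
  pi_C = 1/10*pi_A + 1/2*pi_B + 1/10*pi_C
with normalization: pi_A + pi_B + pi_C = 1.

Using the first 2 balance equations plus normalization, the linear system A*pi = b is:
  [-3/10, 1/10, 1/10] . pi = 0
  [1/5, -3/5, 4/5] . pi = 0
  [1, 1, 1] . pi = 1

Solving yields:
  pi_A = 1/4
  pi_B = 13/28
  pi_C = 2/7

Verification (pi * P):
  1/4*7/10 + 13/28*1/10 + 2/7*1/10 = 1/4 = pi_A  (ok)
  1/4*1/5 + 13/28*2/5 + 2/7*4/5 = 13/28 = pi_B  (ok)
  1/4*1/10 + 13/28*1/2 + 2/7*1/10 = 2/7 = pi_C  (ok)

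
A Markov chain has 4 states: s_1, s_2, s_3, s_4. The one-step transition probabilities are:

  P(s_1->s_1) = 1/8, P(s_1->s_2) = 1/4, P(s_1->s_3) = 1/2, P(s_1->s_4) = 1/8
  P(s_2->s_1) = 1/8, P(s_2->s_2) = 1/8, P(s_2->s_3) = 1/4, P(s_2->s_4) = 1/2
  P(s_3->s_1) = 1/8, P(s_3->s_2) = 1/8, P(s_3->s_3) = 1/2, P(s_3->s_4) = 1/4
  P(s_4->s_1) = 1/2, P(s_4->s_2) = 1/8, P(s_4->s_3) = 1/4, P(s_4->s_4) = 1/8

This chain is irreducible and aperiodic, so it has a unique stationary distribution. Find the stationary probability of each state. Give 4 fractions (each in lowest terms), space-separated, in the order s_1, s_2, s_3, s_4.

The stationary distribution satisfies pi = pi * P, i.e.:
  pi_s_1 = 1/8*pi_s_1 + 1/8*pi_s_2 + 1/8*pi_s_3 + 1/2*pi_s_4
  pi_s_2 = 1/4*pi_s_1 + 1/8*pi_s_2 + 1/8*pi_s_3 + 1/8*pi_s_4
  pi_s_3 = 1/2*pi_s_1 + 1/4*pi_s_2 + 1/2*pi_s_3 + 1/4*pi_s_4
  pi_s_4 = 1/8*pi_s_1 + 1/2*pi_s_2 + 1/4*pi_s_3 + 1/8*pi_s_4
with normalization: pi_s_1 + pi_s_2 + pi_s_3 + pi_s_4 = 1.

Using the first 3 balance equations plus normalization, the linear system A*pi = b is:
  [-7/8, 1/8, 1/8, 1/2] . pi = 0
  [1/4, -7/8, 1/8, 1/8] . pi = 0
  [1/2, 1/4, -1/2, 1/4] . pi = 0
  [1, 1, 1, 1] . pi = 1

Solving yields:
  pi_s_1 = 7/33
  pi_s_2 = 5/33
  pi_s_3 = 40/99
  pi_s_4 = 23/99

Verification (pi * P):
  7/33*1/8 + 5/33*1/8 + 40/99*1/8 + 23/99*1/2 = 7/33 = pi_s_1  (ok)
  7/33*1/4 + 5/33*1/8 + 40/99*1/8 + 23/99*1/8 = 5/33 = pi_s_2  (ok)
  7/33*1/2 + 5/33*1/4 + 40/99*1/2 + 23/99*1/4 = 40/99 = pi_s_3  (ok)
  7/33*1/8 + 5/33*1/2 + 40/99*1/4 + 23/99*1/8 = 23/99 = pi_s_4  (ok)

Answer: 7/33 5/33 40/99 23/99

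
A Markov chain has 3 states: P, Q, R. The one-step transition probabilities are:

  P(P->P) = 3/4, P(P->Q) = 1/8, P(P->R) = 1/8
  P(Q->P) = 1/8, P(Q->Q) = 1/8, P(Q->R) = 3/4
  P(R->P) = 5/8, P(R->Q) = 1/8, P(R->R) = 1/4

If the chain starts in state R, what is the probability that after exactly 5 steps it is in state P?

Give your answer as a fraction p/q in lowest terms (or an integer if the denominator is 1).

Computing P^5 by repeated multiplication:
P^1 =
  P: [3/4, 1/8, 1/8]
  Q: [1/8, 1/8, 3/4]
  R: [5/8, 1/8, 1/4]
P^2 =
  P: [21/32, 1/8, 7/32]
  Q: [37/64, 1/8, 19/64]
  R: [41/64, 1/8, 15/64]
P^3 =
  P: [165/256, 1/8, 59/256]
  Q: [325/512, 1/8, 123/512]
  R: [329/512, 1/8, 119/512]
P^4 =
  P: [1317/2048, 1/8, 475/2048]
  Q: [2629/4096, 1/8, 955/4096]
  R: [2633/4096, 1/8, 951/4096]
P^5 =
  P: [10533/16384, 1/8, 3803/16384]
  Q: [21061/32768, 1/8, 7611/32768]
  R: [21065/32768, 1/8, 7607/32768]

(P^5)[R -> P] = 21065/32768

Answer: 21065/32768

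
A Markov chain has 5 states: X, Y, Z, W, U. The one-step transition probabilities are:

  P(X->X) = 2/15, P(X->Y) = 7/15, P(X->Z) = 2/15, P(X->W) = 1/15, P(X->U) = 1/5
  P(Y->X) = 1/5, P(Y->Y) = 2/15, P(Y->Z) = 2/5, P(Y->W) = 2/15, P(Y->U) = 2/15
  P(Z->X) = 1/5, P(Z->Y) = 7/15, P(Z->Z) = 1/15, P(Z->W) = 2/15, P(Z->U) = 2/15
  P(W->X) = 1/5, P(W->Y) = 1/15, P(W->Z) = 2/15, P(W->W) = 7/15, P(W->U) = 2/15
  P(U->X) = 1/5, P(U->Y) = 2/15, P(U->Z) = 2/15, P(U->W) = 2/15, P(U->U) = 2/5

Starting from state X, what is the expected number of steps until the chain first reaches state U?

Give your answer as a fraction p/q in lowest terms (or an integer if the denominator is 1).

Answer: 45/7

Derivation:
Let h_i = expected steps to first reach U from state i.
Boundary: h_U = 0.
First-step equations for the other states:
  h_X = 1 + 2/15*h_X + 7/15*h_Y + 2/15*h_Z + 1/15*h_W + 1/5*h_U
  h_Y = 1 + 1/5*h_X + 2/15*h_Y + 2/5*h_Z + 2/15*h_W + 2/15*h_U
  h_Z = 1 + 1/5*h_X + 7/15*h_Y + 1/15*h_Z + 2/15*h_W + 2/15*h_U
  h_W = 1 + 1/5*h_X + 1/15*h_Y + 2/15*h_Z + 7/15*h_W + 2/15*h_U

Substituting h_U = 0 and rearranging gives the linear system (I - Q) h = 1:
  [13/15, -7/15, -2/15, -1/15] . (h_X, h_Y, h_Z, h_W) = 1
  [-1/5, 13/15, -2/5, -2/15] . (h_X, h_Y, h_Z, h_W) = 1
  [-1/5, -7/15, 14/15, -2/15] . (h_X, h_Y, h_Z, h_W) = 1
  [-1/5, -1/15, -2/15, 8/15] . (h_X, h_Y, h_Z, h_W) = 1

Solving yields:
  h_X = 45/7
  h_Y = 48/7
  h_Z = 48/7
  h_W = 48/7

Starting state is X, so the expected hitting time is h_X = 45/7.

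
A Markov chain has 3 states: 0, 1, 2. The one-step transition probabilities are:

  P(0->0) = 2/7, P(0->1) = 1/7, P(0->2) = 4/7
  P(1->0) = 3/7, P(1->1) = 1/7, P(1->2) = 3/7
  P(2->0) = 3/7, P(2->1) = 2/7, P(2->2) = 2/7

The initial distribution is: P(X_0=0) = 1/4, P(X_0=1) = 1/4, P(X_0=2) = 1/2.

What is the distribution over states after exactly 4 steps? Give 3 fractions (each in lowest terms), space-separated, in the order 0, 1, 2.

Propagating the distribution step by step (d_{t+1} = d_t * P):
d_0 = (0=1/4, 1=1/4, 2=1/2)
  d_1[0] = 1/4*2/7 + 1/4*3/7 + 1/2*3/7 = 11/28
  d_1[1] = 1/4*1/7 + 1/4*1/7 + 1/2*2/7 = 3/14
  d_1[2] = 1/4*4/7 + 1/4*3/7 + 1/2*2/7 = 11/28
d_1 = (0=11/28, 1=3/14, 2=11/28)
  d_2[0] = 11/28*2/7 + 3/14*3/7 + 11/28*3/7 = 73/196
  d_2[1] = 11/28*1/7 + 3/14*1/7 + 11/28*2/7 = 39/196
  d_2[2] = 11/28*4/7 + 3/14*3/7 + 11/28*2/7 = 3/7
d_2 = (0=73/196, 1=39/196, 2=3/7)
  d_3[0] = 73/196*2/7 + 39/196*3/7 + 3/7*3/7 = 515/1372
  d_3[1] = 73/196*1/7 + 39/196*1/7 + 3/7*2/7 = 10/49
  d_3[2] = 73/196*4/7 + 39/196*3/7 + 3/7*2/7 = 577/1372
d_3 = (0=515/1372, 1=10/49, 2=577/1372)
  d_4[0] = 515/1372*2/7 + 10/49*3/7 + 577/1372*3/7 = 3601/9604
  d_4[1] = 515/1372*1/7 + 10/49*1/7 + 577/1372*2/7 = 1949/9604
  d_4[2] = 515/1372*4/7 + 10/49*3/7 + 577/1372*2/7 = 2027/4802
d_4 = (0=3601/9604, 1=1949/9604, 2=2027/4802)

Answer: 3601/9604 1949/9604 2027/4802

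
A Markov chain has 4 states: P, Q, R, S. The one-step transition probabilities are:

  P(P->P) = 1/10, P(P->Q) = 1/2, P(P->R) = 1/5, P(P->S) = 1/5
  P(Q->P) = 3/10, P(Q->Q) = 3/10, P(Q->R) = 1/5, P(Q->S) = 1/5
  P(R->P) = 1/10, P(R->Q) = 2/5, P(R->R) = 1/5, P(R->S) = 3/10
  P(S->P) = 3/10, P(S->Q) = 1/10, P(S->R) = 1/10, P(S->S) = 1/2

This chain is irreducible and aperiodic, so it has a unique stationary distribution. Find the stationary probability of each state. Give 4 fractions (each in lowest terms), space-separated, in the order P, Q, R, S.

Answer: 63/284 85/284 12/71 22/71

Derivation:
The stationary distribution satisfies pi = pi * P, i.e.:
  pi_P = 1/10*pi_P + 3/10*pi_Q + 1/10*pi_R + 3/10*pi_S
  pi_Q = 1/2*pi_P + 3/10*pi_Q + 2/5*pi_R + 1/10*pi_S
  pi_R = 1/5*pi_P + 1/5*pi_Q + 1/5*pi_R + 1/10*pi_S
  pi_S = 1/5*pi_P + 1/5*pi_Q + 3/10*pi_R + 1/2*pi_S
with normalization: pi_P + pi_Q + pi_R + pi_S = 1.

Using the first 3 balance equations plus normalization, the linear system A*pi = b is:
  [-9/10, 3/10, 1/10, 3/10] . pi = 0
  [1/2, -7/10, 2/5, 1/10] . pi = 0
  [1/5, 1/5, -4/5, 1/10] . pi = 0
  [1, 1, 1, 1] . pi = 1

Solving yields:
  pi_P = 63/284
  pi_Q = 85/284
  pi_R = 12/71
  pi_S = 22/71

Verification (pi * P):
  63/284*1/10 + 85/284*3/10 + 12/71*1/10 + 22/71*3/10 = 63/284 = pi_P  (ok)
  63/284*1/2 + 85/284*3/10 + 12/71*2/5 + 22/71*1/10 = 85/284 = pi_Q  (ok)
  63/284*1/5 + 85/284*1/5 + 12/71*1/5 + 22/71*1/10 = 12/71 = pi_R  (ok)
  63/284*1/5 + 85/284*1/5 + 12/71*3/10 + 22/71*1/2 = 22/71 = pi_S  (ok)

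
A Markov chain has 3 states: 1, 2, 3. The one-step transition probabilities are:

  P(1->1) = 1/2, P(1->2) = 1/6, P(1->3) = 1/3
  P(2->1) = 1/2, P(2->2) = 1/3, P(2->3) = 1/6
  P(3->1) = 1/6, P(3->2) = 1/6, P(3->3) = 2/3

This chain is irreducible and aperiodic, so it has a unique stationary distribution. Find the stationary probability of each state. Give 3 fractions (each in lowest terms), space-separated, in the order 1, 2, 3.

The stationary distribution satisfies pi = pi * P, i.e.:
  pi_1 = 1/2*pi_1 + 1/2*pi_2 + 1/6*pi_3
  pi_2 = 1/6*pi_1 + 1/3*pi_2 + 1/6*pi_3
  pi_3 = 1/3*pi_1 + 1/6*pi_2 + 2/3*pi_3
with normalization: pi_1 + pi_2 + pi_3 = 1.

Using the first 2 balance equations plus normalization, the linear system A*pi = b is:
  [-1/2, 1/2, 1/6] . pi = 0
  [1/6, -2/3, 1/6] . pi = 0
  [1, 1, 1] . pi = 1

Solving yields:
  pi_1 = 7/20
  pi_2 = 1/5
  pi_3 = 9/20

Verification (pi * P):
  7/20*1/2 + 1/5*1/2 + 9/20*1/6 = 7/20 = pi_1  (ok)
  7/20*1/6 + 1/5*1/3 + 9/20*1/6 = 1/5 = pi_2  (ok)
  7/20*1/3 + 1/5*1/6 + 9/20*2/3 = 9/20 = pi_3  (ok)

Answer: 7/20 1/5 9/20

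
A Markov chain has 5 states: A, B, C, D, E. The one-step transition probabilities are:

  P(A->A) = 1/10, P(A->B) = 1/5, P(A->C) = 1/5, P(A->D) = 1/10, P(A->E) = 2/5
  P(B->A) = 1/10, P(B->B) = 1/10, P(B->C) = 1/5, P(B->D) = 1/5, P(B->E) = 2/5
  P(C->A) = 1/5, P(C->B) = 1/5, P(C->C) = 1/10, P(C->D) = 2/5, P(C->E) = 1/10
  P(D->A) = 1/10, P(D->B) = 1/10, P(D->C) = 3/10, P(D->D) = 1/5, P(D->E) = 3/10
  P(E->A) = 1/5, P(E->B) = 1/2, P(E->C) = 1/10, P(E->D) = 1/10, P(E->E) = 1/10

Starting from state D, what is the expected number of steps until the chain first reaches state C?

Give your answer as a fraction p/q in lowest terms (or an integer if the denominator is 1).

Let h_i = expected steps to first reach C from state i.
Boundary: h_C = 0.
First-step equations for the other states:
  h_A = 1 + 1/10*h_A + 1/5*h_B + 1/5*h_C + 1/10*h_D + 2/5*h_E
  h_B = 1 + 1/10*h_A + 1/10*h_B + 1/5*h_C + 1/5*h_D + 2/5*h_E
  h_D = 1 + 1/10*h_A + 1/10*h_B + 3/10*h_C + 1/5*h_D + 3/10*h_E
  h_E = 1 + 1/5*h_A + 1/2*h_B + 1/10*h_C + 1/10*h_D + 1/10*h_E

Substituting h_C = 0 and rearranging gives the linear system (I - Q) h = 1:
  [9/10, -1/5, -1/10, -2/5] . (h_A, h_B, h_D, h_E) = 1
  [-1/10, 9/10, -1/5, -2/5] . (h_A, h_B, h_D, h_E) = 1
  [-1/10, -1/10, 4/5, -3/10] . (h_A, h_B, h_D, h_E) = 1
  [-1/5, -1/2, -1/10, 9/10] . (h_A, h_B, h_D, h_E) = 1

Solving yields:
  h_A = 1303/240
  h_B = 1289/240
  h_D = 383/80
  h_E = 35/6

Starting state is D, so the expected hitting time is h_D = 383/80.

Answer: 383/80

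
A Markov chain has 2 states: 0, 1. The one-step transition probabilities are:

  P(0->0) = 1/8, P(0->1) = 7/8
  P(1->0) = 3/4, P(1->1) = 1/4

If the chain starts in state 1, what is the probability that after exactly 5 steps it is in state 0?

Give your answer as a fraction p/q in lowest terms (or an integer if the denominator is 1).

Computing P^5 by repeated multiplication:
P^1 =
  0: [1/8, 7/8]
  1: [3/4, 1/4]
P^2 =
  0: [43/64, 21/64]
  1: [9/32, 23/32]
P^3 =
  0: [169/512, 343/512]
  1: [147/256, 109/256]
P^4 =
  0: [2227/4096, 1869/4096]
  1: [801/2048, 1247/2048]
P^5 =
  0: [13441/32768, 19327/32768]
  1: [8283/16384, 8101/16384]

(P^5)[1 -> 0] = 8283/16384

Answer: 8283/16384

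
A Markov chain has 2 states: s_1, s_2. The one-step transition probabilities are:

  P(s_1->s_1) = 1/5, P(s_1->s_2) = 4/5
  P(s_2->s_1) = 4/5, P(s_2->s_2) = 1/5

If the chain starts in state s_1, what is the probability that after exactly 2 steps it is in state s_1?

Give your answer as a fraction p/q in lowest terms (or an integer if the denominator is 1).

Computing P^2 by repeated multiplication:
P^1 =
  s_1: [1/5, 4/5]
  s_2: [4/5, 1/5]
P^2 =
  s_1: [17/25, 8/25]
  s_2: [8/25, 17/25]

(P^2)[s_1 -> s_1] = 17/25

Answer: 17/25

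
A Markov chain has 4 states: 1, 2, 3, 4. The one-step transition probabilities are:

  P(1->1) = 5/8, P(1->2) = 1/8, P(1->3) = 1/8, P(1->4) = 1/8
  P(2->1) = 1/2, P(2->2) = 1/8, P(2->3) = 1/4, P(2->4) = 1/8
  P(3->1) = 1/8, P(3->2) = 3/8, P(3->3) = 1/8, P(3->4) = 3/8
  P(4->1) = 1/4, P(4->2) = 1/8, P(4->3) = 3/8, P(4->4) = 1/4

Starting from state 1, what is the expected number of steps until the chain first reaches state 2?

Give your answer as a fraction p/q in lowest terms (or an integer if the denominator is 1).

Let h_i = expected steps to first reach 2 from state i.
Boundary: h_2 = 0.
First-step equations for the other states:
  h_1 = 1 + 5/8*h_1 + 1/8*h_2 + 1/8*h_3 + 1/8*h_4
  h_3 = 1 + 1/8*h_1 + 3/8*h_2 + 1/8*h_3 + 3/8*h_4
  h_4 = 1 + 1/4*h_1 + 1/8*h_2 + 3/8*h_3 + 1/4*h_4

Substituting h_2 = 0 and rearranging gives the linear system (I - Q) h = 1:
  [3/8, -1/8, -1/8] . (h_1, h_3, h_4) = 1
  [-1/8, 7/8, -3/8] . (h_1, h_3, h_4) = 1
  [-1/4, -3/8, 3/4] . (h_1, h_3, h_4) = 1

Solving yields:
  h_1 = 208/35
  h_3 = 152/35
  h_4 = 192/35

Starting state is 1, so the expected hitting time is h_1 = 208/35.

Answer: 208/35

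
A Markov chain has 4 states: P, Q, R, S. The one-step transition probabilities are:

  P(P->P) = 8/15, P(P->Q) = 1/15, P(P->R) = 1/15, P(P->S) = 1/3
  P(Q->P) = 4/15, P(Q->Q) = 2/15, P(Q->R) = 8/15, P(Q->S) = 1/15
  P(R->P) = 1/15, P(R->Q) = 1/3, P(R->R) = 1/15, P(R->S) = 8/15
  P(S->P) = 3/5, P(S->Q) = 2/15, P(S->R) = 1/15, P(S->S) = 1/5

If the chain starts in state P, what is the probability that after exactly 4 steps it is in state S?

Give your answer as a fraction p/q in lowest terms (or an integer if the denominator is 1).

Computing P^4 by repeated multiplication:
P^1 =
  P: [8/15, 1/15, 1/15, 1/3]
  Q: [4/15, 2/15, 8/15, 1/15]
  R: [1/15, 1/3, 1/15, 8/15]
  S: [3/5, 2/15, 1/15, 1/5]
P^2 =
  P: [38/75, 1/9, 22/225, 64/225]
  Q: [19/75, 2/9, 29/225, 89/225]
  R: [101/225, 32/225, 2/9, 14/75]
  S: [12/25, 8/75, 29/225, 64/225]
P^3 =
  P: [322/675, 134/1125, 16/135, 107/375]
  Q: [1486/3375, 32/225, 23/135, 278/1125]
  R: [1364/3375, 499/3375, 449/3375, 1063/3375]
  S: [313/675, 143/1125, 131/1125, 988/3375]
P^4 =
  P: [4711/10125, 1268/10125, 2063/16875, 4847/16875]
  Q: [21889/50625, 6989/50625, 449/3375, 556/1875]
  R: [22924/50625, 6733/50625, 6868/50625, 188/675]
  S: [23521/50625, 6364/50625, 2126/16875, 14362/50625]

(P^4)[P -> S] = 4847/16875

Answer: 4847/16875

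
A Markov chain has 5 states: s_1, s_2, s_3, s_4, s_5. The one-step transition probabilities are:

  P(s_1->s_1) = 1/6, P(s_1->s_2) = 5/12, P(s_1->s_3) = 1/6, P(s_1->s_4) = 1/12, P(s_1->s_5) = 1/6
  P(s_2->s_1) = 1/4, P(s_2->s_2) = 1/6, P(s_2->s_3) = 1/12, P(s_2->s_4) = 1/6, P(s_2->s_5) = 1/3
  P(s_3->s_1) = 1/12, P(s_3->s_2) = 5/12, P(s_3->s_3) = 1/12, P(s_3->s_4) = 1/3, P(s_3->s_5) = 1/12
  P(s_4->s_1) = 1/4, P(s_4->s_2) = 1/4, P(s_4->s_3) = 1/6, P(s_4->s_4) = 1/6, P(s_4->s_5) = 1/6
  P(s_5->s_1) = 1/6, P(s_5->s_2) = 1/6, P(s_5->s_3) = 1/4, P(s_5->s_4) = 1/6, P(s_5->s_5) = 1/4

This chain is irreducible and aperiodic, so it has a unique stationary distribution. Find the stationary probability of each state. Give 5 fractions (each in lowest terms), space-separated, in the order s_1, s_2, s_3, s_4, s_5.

Answer: 1588/8313 2216/8313 1247/8313 487/2771 1801/8313

Derivation:
The stationary distribution satisfies pi = pi * P, i.e.:
  pi_s_1 = 1/6*pi_s_1 + 1/4*pi_s_2 + 1/12*pi_s_3 + 1/4*pi_s_4 + 1/6*pi_s_5
  pi_s_2 = 5/12*pi_s_1 + 1/6*pi_s_2 + 5/12*pi_s_3 + 1/4*pi_s_4 + 1/6*pi_s_5
  pi_s_3 = 1/6*pi_s_1 + 1/12*pi_s_2 + 1/12*pi_s_3 + 1/6*pi_s_4 + 1/4*pi_s_5
  pi_s_4 = 1/12*pi_s_1 + 1/6*pi_s_2 + 1/3*pi_s_3 + 1/6*pi_s_4 + 1/6*pi_s_5
  pi_s_5 = 1/6*pi_s_1 + 1/3*pi_s_2 + 1/12*pi_s_3 + 1/6*pi_s_4 + 1/4*pi_s_5
with normalization: pi_s_1 + pi_s_2 + pi_s_3 + pi_s_4 + pi_s_5 = 1.

Using the first 4 balance equations plus normalization, the linear system A*pi = b is:
  [-5/6, 1/4, 1/12, 1/4, 1/6] . pi = 0
  [5/12, -5/6, 5/12, 1/4, 1/6] . pi = 0
  [1/6, 1/12, -11/12, 1/6, 1/4] . pi = 0
  [1/12, 1/6, 1/3, -5/6, 1/6] . pi = 0
  [1, 1, 1, 1, 1] . pi = 1

Solving yields:
  pi_s_1 = 1588/8313
  pi_s_2 = 2216/8313
  pi_s_3 = 1247/8313
  pi_s_4 = 487/2771
  pi_s_5 = 1801/8313

Verification (pi * P):
  1588/8313*1/6 + 2216/8313*1/4 + 1247/8313*1/12 + 487/2771*1/4 + 1801/8313*1/6 = 1588/8313 = pi_s_1  (ok)
  1588/8313*5/12 + 2216/8313*1/6 + 1247/8313*5/12 + 487/2771*1/4 + 1801/8313*1/6 = 2216/8313 = pi_s_2  (ok)
  1588/8313*1/6 + 2216/8313*1/12 + 1247/8313*1/12 + 487/2771*1/6 + 1801/8313*1/4 = 1247/8313 = pi_s_3  (ok)
  1588/8313*1/12 + 2216/8313*1/6 + 1247/8313*1/3 + 487/2771*1/6 + 1801/8313*1/6 = 487/2771 = pi_s_4  (ok)
  1588/8313*1/6 + 2216/8313*1/3 + 1247/8313*1/12 + 487/2771*1/6 + 1801/8313*1/4 = 1801/8313 = pi_s_5  (ok)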